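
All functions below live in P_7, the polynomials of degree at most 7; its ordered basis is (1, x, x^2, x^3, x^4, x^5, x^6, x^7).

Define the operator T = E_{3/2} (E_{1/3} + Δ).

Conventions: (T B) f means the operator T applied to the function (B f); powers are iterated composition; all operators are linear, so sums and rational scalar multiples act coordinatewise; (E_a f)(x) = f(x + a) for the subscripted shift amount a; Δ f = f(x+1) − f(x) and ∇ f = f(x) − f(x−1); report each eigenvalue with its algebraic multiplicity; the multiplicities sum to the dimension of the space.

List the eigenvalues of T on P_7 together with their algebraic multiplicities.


λ = 1 (multiplicity 8)

image of 1: 1
image of x: x + 17/6
image of x^2: x^2 + (17/3)x + 265/36
image of x^3: x^3 + (17/2)x^2 + (265/12)x + 3977/216
image of x^4: x^4 + (34/3)x^3 + (265/6)x^2 + (3977/54)x + 58705/1296
image of x^5: x^5 + (85/6)x^4 + (1325/18)x^3 + (19885/108)x^2 + (293525/1296)x + 861377/7776
image of x^6: x^6 + 17x^5 + (1325/12)x^4 + (19885/54)x^3 + (293525/432)x^2 + (861377/1296)x + 12630745/46656
image of x^7: x^7 + (119/6)x^6 + (1855/12)x^5 + (139195/216)x^4 + (2054675/1296)x^3 + (6029639/2592)x^2 + (88415215/46656)x + 185563577/279936
the matrix is upper triangular; its diagonal is (1, 1, 1, 1, 1, 1, 1, 1)
for a triangular matrix the eigenvalues are the diagonal entries, with algebraic multiplicity their repetition count


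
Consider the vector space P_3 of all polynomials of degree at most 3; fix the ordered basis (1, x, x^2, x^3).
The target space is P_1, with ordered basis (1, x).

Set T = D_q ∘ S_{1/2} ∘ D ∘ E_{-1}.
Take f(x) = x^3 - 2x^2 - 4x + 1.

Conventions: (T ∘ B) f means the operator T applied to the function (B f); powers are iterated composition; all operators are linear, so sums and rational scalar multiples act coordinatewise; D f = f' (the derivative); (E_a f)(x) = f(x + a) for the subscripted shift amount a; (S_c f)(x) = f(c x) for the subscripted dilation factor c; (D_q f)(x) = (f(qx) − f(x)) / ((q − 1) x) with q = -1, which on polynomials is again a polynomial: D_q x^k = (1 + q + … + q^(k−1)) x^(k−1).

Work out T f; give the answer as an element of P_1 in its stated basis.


E_{-1} f = x^3 - 5x^2 + 3x + 2
D E_{-1} f = 3x^2 - 10x + 3
S_{1/2} (D ∘ E_{-1}) f = (3/4)x^2 - 5x + 3
D_q S_{1/2} (D ∘ E_{-1}) f = -5

the result is g(x) = -5


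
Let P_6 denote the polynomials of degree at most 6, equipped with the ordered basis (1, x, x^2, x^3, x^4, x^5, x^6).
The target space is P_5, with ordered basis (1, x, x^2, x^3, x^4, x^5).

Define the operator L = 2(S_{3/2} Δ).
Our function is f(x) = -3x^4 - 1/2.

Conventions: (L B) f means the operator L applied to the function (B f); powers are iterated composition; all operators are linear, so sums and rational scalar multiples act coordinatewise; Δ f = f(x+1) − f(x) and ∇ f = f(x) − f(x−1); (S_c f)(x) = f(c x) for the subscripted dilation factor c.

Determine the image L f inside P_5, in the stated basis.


the image equals g(x) = -81x^3 - 81x^2 - 36x - 6

Δ f = -12x^3 - 18x^2 - 12x - 3
S_{3/2} Δ f = -(81/2)x^3 - (81/2)x^2 - 18x - 3
(2(S_{3/2} Δ)) f = -81x^3 - 81x^2 - 36x - 6


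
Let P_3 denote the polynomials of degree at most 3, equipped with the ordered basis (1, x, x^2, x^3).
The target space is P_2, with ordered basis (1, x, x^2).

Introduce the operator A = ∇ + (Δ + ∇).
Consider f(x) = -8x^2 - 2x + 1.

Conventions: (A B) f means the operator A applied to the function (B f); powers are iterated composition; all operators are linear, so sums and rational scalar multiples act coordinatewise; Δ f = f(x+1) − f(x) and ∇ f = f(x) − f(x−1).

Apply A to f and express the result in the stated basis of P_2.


the image equals g(x) = -48x + 2

∇ f = -16x + 6
Δ f = -16x - 10
∇ f = -16x + 6
(Δ + ∇) f = -32x - 4
(∇ + (Δ + ∇)) f = -48x + 2


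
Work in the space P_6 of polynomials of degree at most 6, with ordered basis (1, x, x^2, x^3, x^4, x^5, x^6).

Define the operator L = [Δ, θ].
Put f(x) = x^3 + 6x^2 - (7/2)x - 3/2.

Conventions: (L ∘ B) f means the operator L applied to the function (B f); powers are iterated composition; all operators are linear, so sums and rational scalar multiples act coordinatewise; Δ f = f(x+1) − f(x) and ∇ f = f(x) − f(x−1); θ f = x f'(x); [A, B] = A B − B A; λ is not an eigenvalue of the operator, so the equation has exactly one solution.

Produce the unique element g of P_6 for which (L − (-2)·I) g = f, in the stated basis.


the result is g(x) = (1/2)x^3 + (9/4)x^2 - (11/2)x - 1

write g with unknown coordinates in the stated basis and equate coefficients in (L − (-2)·I) g = f
solving from the highest basis element down gives g = (1/2)x^3 + (9/4)x^2 - (11/2)x - 1
check: L g = (3/2)x^2 + (15/2)x + 1/2
so L g − (-2)·g = x^3 + 6x^2 - (7/2)x - 3/2 = f ✓


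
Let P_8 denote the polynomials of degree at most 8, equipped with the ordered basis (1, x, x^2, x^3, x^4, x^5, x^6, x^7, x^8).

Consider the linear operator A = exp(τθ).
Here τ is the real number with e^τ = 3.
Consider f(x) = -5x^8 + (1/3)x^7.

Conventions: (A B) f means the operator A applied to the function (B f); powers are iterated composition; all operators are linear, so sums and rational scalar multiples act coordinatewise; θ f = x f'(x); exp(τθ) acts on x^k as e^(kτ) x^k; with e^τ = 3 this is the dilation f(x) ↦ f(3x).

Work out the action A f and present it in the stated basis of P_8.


the image equals g(x) = -32805x^8 + 729x^7

exp(τθ) x^k = e^(kτ) x^k; with e^τ = 3 this sends x^k to 3^k x^k
x^7 ↦ 2187 x^7
x^8 ↦ 6561 x^8
applying this coordinatewise to f: exp(τθ) f = -32805x^8 + 729x^7


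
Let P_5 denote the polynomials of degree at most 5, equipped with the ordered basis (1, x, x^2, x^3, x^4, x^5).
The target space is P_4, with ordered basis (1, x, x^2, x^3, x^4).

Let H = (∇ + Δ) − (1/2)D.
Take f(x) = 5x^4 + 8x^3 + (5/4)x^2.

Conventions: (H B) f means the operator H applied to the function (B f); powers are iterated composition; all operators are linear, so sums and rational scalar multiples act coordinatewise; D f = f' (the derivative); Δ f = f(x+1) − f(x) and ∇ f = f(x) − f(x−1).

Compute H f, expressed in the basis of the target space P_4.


∇ f = 20x^3 - 6x^2 - (3/2)x + 7/4
Δ f = 20x^3 + 54x^2 + (93/2)x + 57/4
(∇ + Δ) f = 40x^3 + 48x^2 + 45x + 16
D f = 20x^3 + 24x^2 + (5/2)x
(-(1/2)D) f = -10x^3 - 12x^2 - (5/4)x
((∇ + Δ) − (1/2)D) f = 30x^3 + 36x^2 + (175/4)x + 16

g(x) = 30x^3 + 36x^2 + (175/4)x + 16


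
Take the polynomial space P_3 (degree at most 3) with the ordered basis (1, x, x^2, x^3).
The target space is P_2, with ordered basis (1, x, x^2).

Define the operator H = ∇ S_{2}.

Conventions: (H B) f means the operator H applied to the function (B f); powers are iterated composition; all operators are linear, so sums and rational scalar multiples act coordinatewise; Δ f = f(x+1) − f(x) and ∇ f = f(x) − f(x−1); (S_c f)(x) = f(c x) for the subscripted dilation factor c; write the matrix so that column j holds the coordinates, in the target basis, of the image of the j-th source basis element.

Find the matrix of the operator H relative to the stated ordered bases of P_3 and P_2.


the matrix is [[0, 2, -4, 8]; [0, 0, 8, -24]; [0, 0, 0, 24]] (rows listed top to bottom)

image of 1: 0
image of x: 2
image of x^2: 8x - 4
image of x^3: 24x^2 - 24x + 8
each image's coordinates form column j of the matrix


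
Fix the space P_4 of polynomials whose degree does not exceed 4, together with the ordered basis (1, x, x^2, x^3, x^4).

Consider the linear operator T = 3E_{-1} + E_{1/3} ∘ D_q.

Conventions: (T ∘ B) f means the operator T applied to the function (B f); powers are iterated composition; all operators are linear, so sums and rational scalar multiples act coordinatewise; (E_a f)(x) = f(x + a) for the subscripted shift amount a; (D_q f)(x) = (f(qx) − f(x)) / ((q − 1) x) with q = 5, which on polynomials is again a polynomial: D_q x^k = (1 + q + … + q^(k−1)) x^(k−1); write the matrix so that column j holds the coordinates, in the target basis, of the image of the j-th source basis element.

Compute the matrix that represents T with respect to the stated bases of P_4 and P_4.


the matrix is [[3, -2, 5, 4/9, 79/9]; [0, 3, 0, 89/3, 40]; [0, 0, 3, 22, 174]; [0, 0, 0, 3, 144]; [0, 0, 0, 0, 3]] (rows listed top to bottom)

image of 1: 3
image of x: 3x - 2
image of x^2: 3x^2 + 5
image of x^3: 3x^3 + 22x^2 + (89/3)x + 4/9
image of x^4: 3x^4 + 144x^3 + 174x^2 + 40x + 79/9
each image's coordinates form column j of the matrix


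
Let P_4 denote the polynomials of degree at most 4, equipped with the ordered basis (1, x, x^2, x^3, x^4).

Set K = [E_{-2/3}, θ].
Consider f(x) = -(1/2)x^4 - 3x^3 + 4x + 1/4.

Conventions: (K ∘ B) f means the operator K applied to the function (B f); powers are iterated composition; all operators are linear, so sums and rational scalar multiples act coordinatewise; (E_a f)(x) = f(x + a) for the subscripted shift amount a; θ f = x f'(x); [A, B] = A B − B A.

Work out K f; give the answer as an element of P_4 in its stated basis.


g(x) = (4/3)x^3 + (10/3)x^2 - (56/9)x - 32/81

θ f = -2x^4 - 9x^3 + 4x
E_{-2/3} θ f = -2x^4 - (11/3)x^3 + (38/3)x^2 - (152/27)x - 32/81
E_{-2/3} f = -(1/2)x^4 - (5/3)x^3 + (14/3)x^2 + (16/27)x - 527/324
θ E_{-2/3} f = -2x^4 - 5x^3 + (28/3)x^2 + (16/27)x
[E_{-2/3}, θ] f = (4/3)x^3 + (10/3)x^2 - (56/9)x - 32/81


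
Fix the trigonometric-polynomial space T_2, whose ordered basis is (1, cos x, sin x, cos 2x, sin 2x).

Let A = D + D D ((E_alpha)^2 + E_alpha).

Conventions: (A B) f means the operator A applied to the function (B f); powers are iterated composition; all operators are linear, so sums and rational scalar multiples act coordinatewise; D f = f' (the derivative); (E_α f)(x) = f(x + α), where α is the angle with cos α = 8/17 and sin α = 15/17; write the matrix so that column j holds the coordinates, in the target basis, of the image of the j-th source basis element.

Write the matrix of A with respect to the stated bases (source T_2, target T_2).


the matrix is [[0, 0, 0, 0, 0]; [0, 25/289, -206/289, 0, 0]; [0, 206/289, 25/289, 0, 0]; [0, 0, 0, 312832/83521, 198722/83521]; [0, 0, 0, -198722/83521, 312832/83521]] (rows listed top to bottom)

image of 1: 0
image of cos x: (25/289)cos x + (206/289)sin x
image of sin x: -(206/289)cos x + (25/289)sin x
image of cos 2x: (312832/83521)cos 2x - (198722/83521)sin 2x
image of sin 2x: (198722/83521)cos 2x + (312832/83521)sin 2x
each image's coordinates form column j of the matrix


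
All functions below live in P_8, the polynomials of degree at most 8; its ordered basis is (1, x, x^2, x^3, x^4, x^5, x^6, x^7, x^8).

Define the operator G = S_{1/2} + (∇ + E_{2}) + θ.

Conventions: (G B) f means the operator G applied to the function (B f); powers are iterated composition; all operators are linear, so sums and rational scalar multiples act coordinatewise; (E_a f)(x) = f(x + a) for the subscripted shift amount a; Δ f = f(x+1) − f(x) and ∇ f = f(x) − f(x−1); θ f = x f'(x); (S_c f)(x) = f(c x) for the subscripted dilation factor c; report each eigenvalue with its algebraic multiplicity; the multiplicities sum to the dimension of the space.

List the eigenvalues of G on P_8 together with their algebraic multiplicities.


image of 1: 2
image of x: (5/2)x + 3
image of x^2: (13/4)x^2 + 6x + 3
image of x^3: (33/8)x^3 + 9x^2 + 9x + 9
image of x^4: (81/16)x^4 + 12x^3 + 18x^2 + 36x + 15
image of x^5: (193/32)x^5 + 15x^4 + 30x^3 + 90x^2 + 75x + 33
image of x^6: (449/64)x^6 + 18x^5 + 45x^4 + 180x^3 + 225x^2 + 198x + 63
image of x^7: (1025/128)x^7 + 21x^6 + 63x^5 + 315x^4 + 525x^3 + 693x^2 + 441x + 129
image of x^8: (2305/256)x^8 + 24x^7 + 84x^6 + 504x^5 + 1050x^4 + 1848x^3 + 1764x^2 + 1032x + 255
the matrix is upper triangular; its diagonal is (2, 5/2, 13/4, 33/8, 81/16, 193/32, 449/64, 1025/128, 2305/256)
for a triangular matrix the eigenvalues are the diagonal entries, with algebraic multiplicity their repetition count

λ = 2 (multiplicity 1), λ = 5/2 (multiplicity 1), λ = 13/4 (multiplicity 1), λ = 33/8 (multiplicity 1), λ = 81/16 (multiplicity 1), λ = 193/32 (multiplicity 1), λ = 449/64 (multiplicity 1), λ = 1025/128 (multiplicity 1), λ = 2305/256 (multiplicity 1)


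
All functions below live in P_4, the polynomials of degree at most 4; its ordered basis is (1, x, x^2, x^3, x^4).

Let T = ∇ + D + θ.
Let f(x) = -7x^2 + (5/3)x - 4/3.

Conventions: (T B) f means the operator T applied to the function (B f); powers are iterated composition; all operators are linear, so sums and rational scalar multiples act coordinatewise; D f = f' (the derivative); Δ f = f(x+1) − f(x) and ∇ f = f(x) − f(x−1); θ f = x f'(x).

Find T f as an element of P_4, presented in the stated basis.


g(x) = -14x^2 - (79/3)x + 31/3

∇ f = -14x + 26/3
D f = -14x + 5/3
θ f = -14x^2 + (5/3)x
(∇ + D + θ) f = -14x^2 - (79/3)x + 31/3


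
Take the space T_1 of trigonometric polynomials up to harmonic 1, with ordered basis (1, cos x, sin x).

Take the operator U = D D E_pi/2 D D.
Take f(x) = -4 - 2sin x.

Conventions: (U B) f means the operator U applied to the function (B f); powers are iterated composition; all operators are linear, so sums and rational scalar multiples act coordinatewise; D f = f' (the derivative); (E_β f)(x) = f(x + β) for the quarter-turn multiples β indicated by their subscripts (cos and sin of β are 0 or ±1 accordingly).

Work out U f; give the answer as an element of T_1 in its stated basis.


the image equals g(x) = -2cos x

D f = -2cos x
D D f = 2sin x
E_pi/2 D D f = 2cos x
D (E_pi/2 D D) f = -2sin x
D D (E_pi/2 D D) f = -2cos x


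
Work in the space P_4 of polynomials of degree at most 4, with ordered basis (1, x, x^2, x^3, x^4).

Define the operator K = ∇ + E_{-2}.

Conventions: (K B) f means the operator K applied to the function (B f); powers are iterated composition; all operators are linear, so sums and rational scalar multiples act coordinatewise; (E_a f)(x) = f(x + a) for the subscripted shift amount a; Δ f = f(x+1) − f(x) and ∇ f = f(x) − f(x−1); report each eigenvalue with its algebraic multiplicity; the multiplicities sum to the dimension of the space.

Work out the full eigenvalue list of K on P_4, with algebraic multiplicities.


image of 1: 1
image of x: x - 1
image of x^2: x^2 - 2x + 3
image of x^3: x^3 - 3x^2 + 9x - 7
image of x^4: x^4 - 4x^3 + 18x^2 - 28x + 15
the matrix is upper triangular; its diagonal is (1, 1, 1, 1, 1)
for a triangular matrix the eigenvalues are the diagonal entries, with algebraic multiplicity their repetition count

λ = 1 (multiplicity 5)


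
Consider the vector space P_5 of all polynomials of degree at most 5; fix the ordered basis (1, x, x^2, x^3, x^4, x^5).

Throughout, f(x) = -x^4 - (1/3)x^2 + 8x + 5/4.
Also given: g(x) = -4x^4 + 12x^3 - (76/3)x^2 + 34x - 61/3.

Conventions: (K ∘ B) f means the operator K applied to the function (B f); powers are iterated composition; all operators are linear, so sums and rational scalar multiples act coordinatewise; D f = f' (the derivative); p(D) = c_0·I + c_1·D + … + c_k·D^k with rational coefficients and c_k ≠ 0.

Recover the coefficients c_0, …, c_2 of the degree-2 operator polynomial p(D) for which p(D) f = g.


D^0 f = -x^4 - (1/3)x^2 + 8x + 5/4
D^1 f = -4x^3 - (2/3)x + 8
D^2 f = -12x^2 - 2/3
matching coefficients of g against c_0 f + c_1 Df + … from the top degree down determines the c_i
solution: c_0 = 4, c_1 = -3, c_2 = 2

p(D) = 4·I − 3·D + 2·D^2, i.e. c_0 = 4, c_1 = -3, c_2 = 2


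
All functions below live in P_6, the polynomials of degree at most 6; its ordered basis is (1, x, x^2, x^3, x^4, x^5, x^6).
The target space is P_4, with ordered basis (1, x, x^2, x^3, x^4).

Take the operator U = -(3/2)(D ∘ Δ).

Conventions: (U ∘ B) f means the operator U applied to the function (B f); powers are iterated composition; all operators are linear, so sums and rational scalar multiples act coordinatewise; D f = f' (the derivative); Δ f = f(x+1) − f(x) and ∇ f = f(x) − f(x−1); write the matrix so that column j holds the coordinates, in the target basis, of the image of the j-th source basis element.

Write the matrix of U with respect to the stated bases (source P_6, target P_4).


the matrix is [[0, 0, -3, -9/2, -6, -15/2, -9]; [0, 0, 0, -9, -18, -30, -45]; [0, 0, 0, 0, -18, -45, -90]; [0, 0, 0, 0, 0, -30, -90]; [0, 0, 0, 0, 0, 0, -45]] (rows listed top to bottom)

image of 1: 0
image of x: 0
image of x^2: -3
image of x^3: -9x - 9/2
image of x^4: -18x^2 - 18x - 6
image of x^5: -30x^3 - 45x^2 - 30x - 15/2
image of x^6: -45x^4 - 90x^3 - 90x^2 - 45x - 9
each image's coordinates form column j of the matrix


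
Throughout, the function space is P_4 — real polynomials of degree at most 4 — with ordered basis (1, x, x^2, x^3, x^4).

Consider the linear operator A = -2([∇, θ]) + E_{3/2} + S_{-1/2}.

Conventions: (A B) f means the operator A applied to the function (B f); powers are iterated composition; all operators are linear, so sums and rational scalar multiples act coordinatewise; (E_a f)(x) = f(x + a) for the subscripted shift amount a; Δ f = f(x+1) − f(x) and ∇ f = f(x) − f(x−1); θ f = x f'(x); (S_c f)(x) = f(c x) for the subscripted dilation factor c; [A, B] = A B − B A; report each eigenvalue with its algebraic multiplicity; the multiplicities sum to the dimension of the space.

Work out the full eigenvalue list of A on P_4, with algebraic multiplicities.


image of 1: 2
image of x: (1/2)x - 1/2
image of x^2: (5/4)x^2 - x + 25/4
image of x^3: (7/8)x^3 - (3/2)x^2 + (75/4)x - 21/8
image of x^4: (17/16)x^4 - 2x^3 + (75/2)x^2 - (21/2)x + 209/16
the matrix is upper triangular; its diagonal is (2, 1/2, 5/4, 7/8, 17/16)
for a triangular matrix the eigenvalues are the diagonal entries, with algebraic multiplicity their repetition count

λ = 1/2 (multiplicity 1), λ = 7/8 (multiplicity 1), λ = 17/16 (multiplicity 1), λ = 5/4 (multiplicity 1), λ = 2 (multiplicity 1)


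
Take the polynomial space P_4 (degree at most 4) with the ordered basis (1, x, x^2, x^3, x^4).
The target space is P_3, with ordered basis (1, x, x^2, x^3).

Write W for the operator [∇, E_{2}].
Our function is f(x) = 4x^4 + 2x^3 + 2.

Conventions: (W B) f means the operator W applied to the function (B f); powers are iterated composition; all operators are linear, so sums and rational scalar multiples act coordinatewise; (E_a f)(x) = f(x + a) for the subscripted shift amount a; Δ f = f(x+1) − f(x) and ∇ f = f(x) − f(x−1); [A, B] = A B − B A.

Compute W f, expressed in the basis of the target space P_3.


g(x) = 0

E_{2} f = 4x^4 + 34x^3 + 108x^2 + 152x + 82
∇ E_{2} f = 16x^3 + 78x^2 + 130x + 74
∇ f = 16x^3 - 18x^2 + 10x - 2
E_{2} ∇ f = 16x^3 + 78x^2 + 130x + 74
[∇, E_{2}] f = 0


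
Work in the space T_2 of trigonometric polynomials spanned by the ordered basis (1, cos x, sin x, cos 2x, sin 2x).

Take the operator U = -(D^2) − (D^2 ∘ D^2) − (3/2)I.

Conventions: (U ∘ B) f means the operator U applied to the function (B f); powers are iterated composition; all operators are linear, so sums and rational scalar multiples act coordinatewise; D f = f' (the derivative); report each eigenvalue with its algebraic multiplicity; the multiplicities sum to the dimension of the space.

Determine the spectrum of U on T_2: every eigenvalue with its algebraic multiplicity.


image of 1: -3/2
image of cos x: -(3/2)cos x
image of sin x: -(3/2)sin x
image of cos 2x: -(27/2)cos 2x
image of sin 2x: -(27/2)sin 2x
the matrix is diagonal; its diagonal is (-3/2, -3/2, -3/2, -27/2, -27/2)
for a triangular matrix the eigenvalues are the diagonal entries, with algebraic multiplicity their repetition count

λ = -27/2 (multiplicity 2), λ = -3/2 (multiplicity 3)


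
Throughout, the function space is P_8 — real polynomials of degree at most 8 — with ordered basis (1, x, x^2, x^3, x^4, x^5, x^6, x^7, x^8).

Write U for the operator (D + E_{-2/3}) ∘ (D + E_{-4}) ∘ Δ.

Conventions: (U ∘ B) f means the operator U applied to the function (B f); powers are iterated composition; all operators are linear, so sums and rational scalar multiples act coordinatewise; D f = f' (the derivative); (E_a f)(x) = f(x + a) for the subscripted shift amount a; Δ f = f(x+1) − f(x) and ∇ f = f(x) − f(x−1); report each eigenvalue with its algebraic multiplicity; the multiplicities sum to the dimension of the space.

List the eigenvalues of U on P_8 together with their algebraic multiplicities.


image of 1: 0
image of x: 1
image of x^2: 2x - 13/3
image of x^3: 3x^2 - 13x + 109/3
image of x^4: 4x^3 - 26x^2 + (436/3)x - 3569/27
image of x^5: 5x^4 - (130/3)x^3 + (1090/3)x^2 - (17845/27)x + 56261/81
image of x^6: 6x^5 - 65x^4 + (2180/3)x^3 - (17845/9)x^2 + (112522/27)x - 257713/81
image of x^7: 7x^6 - 91x^5 + (3815/3)x^4 - (124915/27)x^3 + (393827/27)x^2 - (1803991/81)x + 11490487/729
image of x^8: 8x^7 - (364/3)x^6 + (6104/3)x^5 - (249830/27)x^4 + (3150616/81)x^3 - (7215964/81)x^2 + (91923896/729)x - 171962509/2187
the matrix is upper triangular; its diagonal is (0, 0, 0, 0, 0, 0, 0, 0, 0)
for a triangular matrix the eigenvalues are the diagonal entries, with algebraic multiplicity their repetition count

λ = 0 (multiplicity 9)


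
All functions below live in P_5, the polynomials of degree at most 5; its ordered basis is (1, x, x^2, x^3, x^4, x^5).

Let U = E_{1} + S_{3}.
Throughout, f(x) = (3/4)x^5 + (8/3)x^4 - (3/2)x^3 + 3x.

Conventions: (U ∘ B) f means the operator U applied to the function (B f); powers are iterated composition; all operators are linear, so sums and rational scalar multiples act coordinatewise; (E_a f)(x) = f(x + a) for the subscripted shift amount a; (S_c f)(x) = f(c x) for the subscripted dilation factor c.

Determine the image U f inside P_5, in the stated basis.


the image equals g(x) = 183x^5 + (2669/12)x^4 - (143/6)x^3 + 19x^2 + (263/12)x + 59/12

E_{1} f = (3/4)x^5 + (77/12)x^4 + (50/3)x^3 + 19x^2 + (155/12)x + 59/12
S_{3} f = (729/4)x^5 + 216x^4 - (81/2)x^3 + 9x
(E_{1} + S_{3}) f = 183x^5 + (2669/12)x^4 - (143/6)x^3 + 19x^2 + (263/12)x + 59/12


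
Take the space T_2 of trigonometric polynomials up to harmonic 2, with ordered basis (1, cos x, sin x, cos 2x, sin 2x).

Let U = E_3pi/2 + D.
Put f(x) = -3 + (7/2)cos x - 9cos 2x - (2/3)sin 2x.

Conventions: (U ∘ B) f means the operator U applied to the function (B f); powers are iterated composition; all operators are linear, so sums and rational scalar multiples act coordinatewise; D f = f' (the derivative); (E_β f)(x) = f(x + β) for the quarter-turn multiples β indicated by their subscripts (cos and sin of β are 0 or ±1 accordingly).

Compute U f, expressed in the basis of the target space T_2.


E_3pi/2 f = -3 + (7/2)sin x + 9cos 2x + (2/3)sin 2x
D f = -(7/2)sin x - (4/3)cos 2x + 18sin 2x
(E_3pi/2 + D) f = -3 + (23/3)cos 2x + (56/3)sin 2x

the result is g(x) = -3 + (23/3)cos 2x + (56/3)sin 2x


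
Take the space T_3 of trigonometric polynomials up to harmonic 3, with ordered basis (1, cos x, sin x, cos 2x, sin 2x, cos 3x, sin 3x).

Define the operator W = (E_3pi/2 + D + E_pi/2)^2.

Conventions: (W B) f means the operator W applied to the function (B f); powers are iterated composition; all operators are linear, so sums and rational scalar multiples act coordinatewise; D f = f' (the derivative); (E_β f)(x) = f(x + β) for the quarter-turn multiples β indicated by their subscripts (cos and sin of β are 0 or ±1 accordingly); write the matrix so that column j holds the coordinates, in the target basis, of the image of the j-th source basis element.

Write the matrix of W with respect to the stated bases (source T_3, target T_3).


image of 1: 4
image of cos x: -cos x
image of sin x: -sin x
image of cos 2x: 8sin 2x
image of sin 2x: -8cos 2x
image of cos 3x: -9cos 3x
image of sin 3x: -9sin 3x
each image's coordinates form column j of the matrix

the matrix is [[4, 0, 0, 0, 0, 0, 0]; [0, -1, 0, 0, 0, 0, 0]; [0, 0, -1, 0, 0, 0, 0]; [0, 0, 0, 0, -8, 0, 0]; [0, 0, 0, 8, 0, 0, 0]; [0, 0, 0, 0, 0, -9, 0]; [0, 0, 0, 0, 0, 0, -9]] (rows listed top to bottom)


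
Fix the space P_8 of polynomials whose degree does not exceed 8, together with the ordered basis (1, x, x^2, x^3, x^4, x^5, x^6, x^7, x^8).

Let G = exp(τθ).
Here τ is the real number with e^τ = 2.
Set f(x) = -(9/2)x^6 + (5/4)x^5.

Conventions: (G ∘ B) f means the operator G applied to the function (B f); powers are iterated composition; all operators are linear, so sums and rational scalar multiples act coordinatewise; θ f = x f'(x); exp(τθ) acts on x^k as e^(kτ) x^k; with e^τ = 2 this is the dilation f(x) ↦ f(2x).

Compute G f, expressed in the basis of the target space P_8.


exp(τθ) x^k = e^(kτ) x^k; with e^τ = 2 this sends x^k to 2^k x^k
x^5 ↦ 32 x^5
x^6 ↦ 64 x^6
applying this coordinatewise to f: exp(τθ) f = -288x^6 + 40x^5

the image equals g(x) = -288x^6 + 40x^5


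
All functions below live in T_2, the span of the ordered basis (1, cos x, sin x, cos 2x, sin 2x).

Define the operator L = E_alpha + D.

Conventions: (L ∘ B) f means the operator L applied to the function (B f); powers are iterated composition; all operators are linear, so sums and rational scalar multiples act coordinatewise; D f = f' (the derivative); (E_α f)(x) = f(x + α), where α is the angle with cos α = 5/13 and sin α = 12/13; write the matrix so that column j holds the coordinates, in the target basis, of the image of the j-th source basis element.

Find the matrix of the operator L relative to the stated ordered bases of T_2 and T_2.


image of 1: 1
image of cos x: (5/13)cos x - (25/13)sin x
image of sin x: (25/13)cos x + (5/13)sin x
image of cos 2x: -(119/169)cos 2x - (458/169)sin 2x
image of sin 2x: (458/169)cos 2x - (119/169)sin 2x
each image's coordinates form column j of the matrix

the matrix is [[1, 0, 0, 0, 0]; [0, 5/13, 25/13, 0, 0]; [0, -25/13, 5/13, 0, 0]; [0, 0, 0, -119/169, 458/169]; [0, 0, 0, -458/169, -119/169]] (rows listed top to bottom)


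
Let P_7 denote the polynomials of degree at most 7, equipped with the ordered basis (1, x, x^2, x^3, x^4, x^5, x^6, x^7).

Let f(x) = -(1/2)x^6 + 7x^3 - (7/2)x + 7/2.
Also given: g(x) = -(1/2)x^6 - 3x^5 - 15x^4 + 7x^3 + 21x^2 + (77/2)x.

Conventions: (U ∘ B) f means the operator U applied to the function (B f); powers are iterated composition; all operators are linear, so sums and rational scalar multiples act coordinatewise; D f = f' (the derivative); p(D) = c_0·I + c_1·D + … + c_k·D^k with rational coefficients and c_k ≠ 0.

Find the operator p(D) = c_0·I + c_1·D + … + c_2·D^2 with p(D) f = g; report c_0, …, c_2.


D^0 f = -(1/2)x^6 + 7x^3 - (7/2)x + 7/2
D^1 f = -3x^5 + 21x^2 - 7/2
D^2 f = -15x^4 + 42x
matching coefficients of g against c_0 f + c_1 Df + … from the top degree down determines the c_i
solution: c_0 = 1, c_1 = 1, c_2 = 1

c_0 = 1, c_1 = 1, c_2 = 1


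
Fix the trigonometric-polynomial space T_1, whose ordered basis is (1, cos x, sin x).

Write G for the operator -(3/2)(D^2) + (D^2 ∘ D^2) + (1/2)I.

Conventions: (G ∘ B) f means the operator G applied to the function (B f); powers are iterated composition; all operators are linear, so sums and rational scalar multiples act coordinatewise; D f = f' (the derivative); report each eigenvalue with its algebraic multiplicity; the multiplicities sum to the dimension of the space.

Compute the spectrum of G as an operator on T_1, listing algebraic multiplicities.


image of 1: 1/2
image of cos x: 3cos x
image of sin x: 3sin x
the matrix is diagonal; its diagonal is (1/2, 3, 3)
for a triangular matrix the eigenvalues are the diagonal entries, with algebraic multiplicity their repetition count

λ = 1/2 (multiplicity 1), λ = 3 (multiplicity 2)


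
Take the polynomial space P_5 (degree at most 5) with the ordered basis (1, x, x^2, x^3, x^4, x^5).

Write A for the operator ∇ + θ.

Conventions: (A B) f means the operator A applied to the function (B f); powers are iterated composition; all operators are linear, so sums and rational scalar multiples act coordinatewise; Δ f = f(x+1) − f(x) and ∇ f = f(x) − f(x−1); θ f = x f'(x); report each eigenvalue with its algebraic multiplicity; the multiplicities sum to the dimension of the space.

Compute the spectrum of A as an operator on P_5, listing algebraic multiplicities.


λ = 0 (multiplicity 1), λ = 1 (multiplicity 1), λ = 2 (multiplicity 1), λ = 3 (multiplicity 1), λ = 4 (multiplicity 1), λ = 5 (multiplicity 1)

image of 1: 0
image of x: x + 1
image of x^2: 2x^2 + 2x - 1
image of x^3: 3x^3 + 3x^2 - 3x + 1
image of x^4: 4x^4 + 4x^3 - 6x^2 + 4x - 1
image of x^5: 5x^5 + 5x^4 - 10x^3 + 10x^2 - 5x + 1
the matrix is upper triangular; its diagonal is (0, 1, 2, 3, 4, 5)
for a triangular matrix the eigenvalues are the diagonal entries, with algebraic multiplicity their repetition count


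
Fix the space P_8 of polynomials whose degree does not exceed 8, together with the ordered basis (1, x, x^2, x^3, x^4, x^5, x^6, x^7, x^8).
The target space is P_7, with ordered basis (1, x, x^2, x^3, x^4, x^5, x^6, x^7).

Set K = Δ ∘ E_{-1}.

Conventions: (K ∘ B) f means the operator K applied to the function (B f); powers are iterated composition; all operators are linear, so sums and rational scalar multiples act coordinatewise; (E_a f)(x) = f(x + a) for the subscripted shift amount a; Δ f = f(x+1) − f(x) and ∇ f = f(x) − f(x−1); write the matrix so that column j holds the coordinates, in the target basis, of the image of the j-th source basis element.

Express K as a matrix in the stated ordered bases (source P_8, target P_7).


image of 1: 0
image of x: 1
image of x^2: 2x - 1
image of x^3: 3x^2 - 3x + 1
image of x^4: 4x^3 - 6x^2 + 4x - 1
image of x^5: 5x^4 - 10x^3 + 10x^2 - 5x + 1
image of x^6: 6x^5 - 15x^4 + 20x^3 - 15x^2 + 6x - 1
image of x^7: 7x^6 - 21x^5 + 35x^4 - 35x^3 + 21x^2 - 7x + 1
image of x^8: 8x^7 - 28x^6 + 56x^5 - 70x^4 + 56x^3 - 28x^2 + 8x - 1
each image's coordinates form column j of the matrix

the matrix is [[0, 1, -1, 1, -1, 1, -1, 1, -1]; [0, 0, 2, -3, 4, -5, 6, -7, 8]; [0, 0, 0, 3, -6, 10, -15, 21, -28]; [0, 0, 0, 0, 4, -10, 20, -35, 56]; [0, 0, 0, 0, 0, 5, -15, 35, -70]; [0, 0, 0, 0, 0, 0, 6, -21, 56]; [0, 0, 0, 0, 0, 0, 0, 7, -28]; [0, 0, 0, 0, 0, 0, 0, 0, 8]] (rows listed top to bottom)


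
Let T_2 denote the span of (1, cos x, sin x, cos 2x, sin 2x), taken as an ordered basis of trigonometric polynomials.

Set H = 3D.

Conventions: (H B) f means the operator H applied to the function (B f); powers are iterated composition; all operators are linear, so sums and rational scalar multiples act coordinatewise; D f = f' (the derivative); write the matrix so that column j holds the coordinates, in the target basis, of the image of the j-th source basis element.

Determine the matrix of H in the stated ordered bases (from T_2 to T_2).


the matrix is [[0, 0, 0, 0, 0]; [0, 0, 3, 0, 0]; [0, -3, 0, 0, 0]; [0, 0, 0, 0, 6]; [0, 0, 0, -6, 0]] (rows listed top to bottom)

image of 1: 0
image of cos x: -3sin x
image of sin x: 3cos x
image of cos 2x: -6sin 2x
image of sin 2x: 6cos 2x
each image's coordinates form column j of the matrix


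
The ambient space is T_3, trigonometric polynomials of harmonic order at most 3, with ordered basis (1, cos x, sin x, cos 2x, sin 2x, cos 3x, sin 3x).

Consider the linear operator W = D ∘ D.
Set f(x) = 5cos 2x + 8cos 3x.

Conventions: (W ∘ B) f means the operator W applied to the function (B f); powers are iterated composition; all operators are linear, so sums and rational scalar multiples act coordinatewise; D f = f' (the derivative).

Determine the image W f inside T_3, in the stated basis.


g(x) = -20cos 2x - 72cos 3x

D f = -10sin 2x - 24sin 3x
D D f = -20cos 2x - 72cos 3x


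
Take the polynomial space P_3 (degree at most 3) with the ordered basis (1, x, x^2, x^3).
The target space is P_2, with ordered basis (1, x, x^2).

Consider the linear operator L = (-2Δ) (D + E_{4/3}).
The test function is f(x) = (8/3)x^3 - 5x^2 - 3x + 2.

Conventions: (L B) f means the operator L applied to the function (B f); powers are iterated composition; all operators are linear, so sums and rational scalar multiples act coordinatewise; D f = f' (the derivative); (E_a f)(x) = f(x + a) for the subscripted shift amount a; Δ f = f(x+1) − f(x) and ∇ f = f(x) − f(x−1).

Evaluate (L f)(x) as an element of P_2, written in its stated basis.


D f = 8x^2 - 10x - 3
E_{4/3} f = (8/3)x^3 + (17/3)x^2 - (19/9)x - 370/81
(D + E_{4/3}) f = (8/3)x^3 + (41/3)x^2 - (109/9)x - 613/81
Δ (D + E_{4/3}) f = 8x^2 + (106/3)x + 38/9
(-2Δ) (D + E_{4/3}) f = -16x^2 - (212/3)x - 76/9

the image equals g(x) = -16x^2 - (212/3)x - 76/9


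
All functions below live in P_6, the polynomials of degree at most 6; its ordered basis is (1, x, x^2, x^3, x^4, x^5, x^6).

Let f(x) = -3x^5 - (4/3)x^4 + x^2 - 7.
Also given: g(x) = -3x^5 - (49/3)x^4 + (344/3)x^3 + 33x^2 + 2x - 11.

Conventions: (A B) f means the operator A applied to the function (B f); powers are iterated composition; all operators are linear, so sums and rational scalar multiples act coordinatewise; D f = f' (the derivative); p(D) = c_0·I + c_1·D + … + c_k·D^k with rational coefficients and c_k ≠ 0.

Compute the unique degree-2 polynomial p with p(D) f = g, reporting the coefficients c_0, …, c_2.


D^0 f = -3x^5 - (4/3)x^4 + x^2 - 7
D^1 f = -15x^4 - (16/3)x^3 + 2x
D^2 f = -60x^3 - 16x^2 + 2
matching coefficients of g against c_0 f + c_1 Df + … from the top degree down determines the c_i
solution: c_0 = 1, c_1 = 1, c_2 = -2

p(D) = I + D − 2·D^2, i.e. c_0 = 1, c_1 = 1, c_2 = -2


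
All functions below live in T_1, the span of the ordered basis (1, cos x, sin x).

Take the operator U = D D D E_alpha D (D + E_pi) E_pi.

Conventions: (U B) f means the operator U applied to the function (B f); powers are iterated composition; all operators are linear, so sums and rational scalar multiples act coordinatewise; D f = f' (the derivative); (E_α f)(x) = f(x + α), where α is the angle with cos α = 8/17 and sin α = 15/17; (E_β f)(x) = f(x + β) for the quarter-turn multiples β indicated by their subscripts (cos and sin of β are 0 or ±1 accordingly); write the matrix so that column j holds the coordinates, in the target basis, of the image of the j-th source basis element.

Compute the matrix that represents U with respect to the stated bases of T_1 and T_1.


image of 1: 0
image of cos x: (23/17)cos x - (7/17)sin x
image of sin x: (7/17)cos x + (23/17)sin x
each image's coordinates form column j of the matrix

the matrix is [[0, 0, 0]; [0, 23/17, 7/17]; [0, -7/17, 23/17]] (rows listed top to bottom)


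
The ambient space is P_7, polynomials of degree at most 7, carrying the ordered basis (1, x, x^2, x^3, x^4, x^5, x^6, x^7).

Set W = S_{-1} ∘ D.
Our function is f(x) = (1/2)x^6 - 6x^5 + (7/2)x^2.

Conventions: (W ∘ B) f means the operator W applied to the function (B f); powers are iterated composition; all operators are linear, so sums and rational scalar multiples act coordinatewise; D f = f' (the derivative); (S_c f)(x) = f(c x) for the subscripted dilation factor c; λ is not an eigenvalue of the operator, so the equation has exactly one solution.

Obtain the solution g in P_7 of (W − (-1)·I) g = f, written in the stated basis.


write g with unknown coordinates in the stated basis and equate coefficients in (W − (-1)·I) g = f
solving from the highest basis element down gives g = (1/2)x^6 - 3x^5 + 15x^4 + 60x^3 - (353/2)x^2 - 353x + 353
check: W g = -3x^5 - 15x^4 - 60x^3 + 180x^2 + 353x - 353
so W g − (-1)·g = (1/2)x^6 - 6x^5 + (7/2)x^2 = f ✓

g(x) = (1/2)x^6 - 3x^5 + 15x^4 + 60x^3 - (353/2)x^2 - 353x + 353


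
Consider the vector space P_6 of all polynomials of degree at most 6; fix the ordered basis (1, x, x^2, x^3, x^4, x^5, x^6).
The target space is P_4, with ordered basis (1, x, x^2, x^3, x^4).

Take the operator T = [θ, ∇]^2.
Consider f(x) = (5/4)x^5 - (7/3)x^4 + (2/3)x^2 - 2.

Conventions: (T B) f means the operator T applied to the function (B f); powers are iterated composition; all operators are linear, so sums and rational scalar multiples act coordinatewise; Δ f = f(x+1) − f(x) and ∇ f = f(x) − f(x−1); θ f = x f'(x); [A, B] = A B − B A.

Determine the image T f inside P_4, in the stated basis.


∇ f = (25/4)x^4 - (131/6)x^3 + (53/2)x^2 - (57/4)x + 35/12
θ ∇ f = 25x^4 - (131/2)x^3 + 53x^2 - (57/4)x
θ f = (25/4)x^5 - (28/3)x^4 + (4/3)x^2
∇ θ f = (125/4)x^4 - (599/6)x^3 + (237/2)x^2 - (791/12)x + 57/4
[θ, ∇] f = -(25/4)x^4 + (103/3)x^3 - (131/2)x^2 + (155/3)x - 57/4
∇ [θ, ∇] f = -25x^3 + (281/2)x^2 - 259x + 631/4
θ ∇ [θ, ∇] f = -75x^3 + 281x^2 - 259x
θ [θ, ∇] f = -25x^4 + 103x^3 - 131x^2 + (155/3)x
∇ θ [θ, ∇] f = -100x^3 + 459x^2 - 671x + 932/3
[θ, ∇] [θ, ∇] f = 25x^3 - 178x^2 + 412x - 932/3

the result is g(x) = 25x^3 - 178x^2 + 412x - 932/3


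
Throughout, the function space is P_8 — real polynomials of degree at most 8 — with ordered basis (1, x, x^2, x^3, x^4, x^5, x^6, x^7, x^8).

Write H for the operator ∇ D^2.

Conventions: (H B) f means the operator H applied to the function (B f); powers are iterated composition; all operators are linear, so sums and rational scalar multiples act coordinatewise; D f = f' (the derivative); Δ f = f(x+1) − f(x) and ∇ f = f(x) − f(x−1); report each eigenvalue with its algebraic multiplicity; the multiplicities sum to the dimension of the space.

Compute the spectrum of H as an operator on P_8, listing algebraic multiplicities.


image of 1: 0
image of x: 0
image of x^2: 0
image of x^3: 6
image of x^4: 24x - 12
image of x^5: 60x^2 - 60x + 20
image of x^6: 120x^3 - 180x^2 + 120x - 30
image of x^7: 210x^4 - 420x^3 + 420x^2 - 210x + 42
image of x^8: 336x^5 - 840x^4 + 1120x^3 - 840x^2 + 336x - 56
the matrix is upper triangular; its diagonal is (0, 0, 0, 0, 0, 0, 0, 0, 0)
for a triangular matrix the eigenvalues are the diagonal entries, with algebraic multiplicity their repetition count

λ = 0 (multiplicity 9)


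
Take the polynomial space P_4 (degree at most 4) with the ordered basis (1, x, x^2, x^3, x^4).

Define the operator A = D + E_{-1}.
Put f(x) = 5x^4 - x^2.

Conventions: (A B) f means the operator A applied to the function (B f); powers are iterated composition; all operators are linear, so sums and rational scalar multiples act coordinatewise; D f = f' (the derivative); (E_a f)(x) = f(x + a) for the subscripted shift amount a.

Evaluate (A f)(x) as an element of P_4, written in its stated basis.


D f = 20x^3 - 2x
E_{-1} f = 5x^4 - 20x^3 + 29x^2 - 18x + 4
(D + E_{-1}) f = 5x^4 + 29x^2 - 20x + 4

g(x) = 5x^4 + 29x^2 - 20x + 4


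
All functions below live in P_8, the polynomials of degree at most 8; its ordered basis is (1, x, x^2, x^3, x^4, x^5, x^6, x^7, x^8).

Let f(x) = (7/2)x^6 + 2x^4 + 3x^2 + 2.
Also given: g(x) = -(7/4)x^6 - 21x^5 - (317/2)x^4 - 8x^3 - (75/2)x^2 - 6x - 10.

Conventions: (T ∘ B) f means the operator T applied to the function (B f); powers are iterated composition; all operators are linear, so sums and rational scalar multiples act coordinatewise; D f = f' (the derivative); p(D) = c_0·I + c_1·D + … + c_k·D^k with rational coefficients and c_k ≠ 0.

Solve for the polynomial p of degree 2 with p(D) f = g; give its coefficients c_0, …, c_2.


D^0 f = (7/2)x^6 + 2x^4 + 3x^2 + 2
D^1 f = 21x^5 + 8x^3 + 6x
D^2 f = 105x^4 + 24x^2 + 6
matching coefficients of g against c_0 f + c_1 Df + … from the top degree down determines the c_i
solution: c_0 = -1/2, c_1 = -1, c_2 = -3/2

c_0 = -1/2, c_1 = -1, c_2 = -3/2


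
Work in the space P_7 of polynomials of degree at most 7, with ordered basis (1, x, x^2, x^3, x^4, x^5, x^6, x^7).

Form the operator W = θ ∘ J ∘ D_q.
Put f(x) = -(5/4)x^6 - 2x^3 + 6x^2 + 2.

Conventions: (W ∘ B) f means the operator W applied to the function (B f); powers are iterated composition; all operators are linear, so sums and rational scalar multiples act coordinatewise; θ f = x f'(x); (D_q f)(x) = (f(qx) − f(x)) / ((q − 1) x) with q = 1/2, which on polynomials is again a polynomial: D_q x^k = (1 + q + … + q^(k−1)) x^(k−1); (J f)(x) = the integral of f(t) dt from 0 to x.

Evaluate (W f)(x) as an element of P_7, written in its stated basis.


g(x) = -(315/128)x^6 - (7/2)x^3 + 9x^2

D_q f = -(315/128)x^5 - (7/2)x^2 + 9x
J D_q f = -(105/256)x^6 - (7/6)x^3 + (9/2)x^2
θ J D_q f = -(315/128)x^6 - (7/2)x^3 + 9x^2
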